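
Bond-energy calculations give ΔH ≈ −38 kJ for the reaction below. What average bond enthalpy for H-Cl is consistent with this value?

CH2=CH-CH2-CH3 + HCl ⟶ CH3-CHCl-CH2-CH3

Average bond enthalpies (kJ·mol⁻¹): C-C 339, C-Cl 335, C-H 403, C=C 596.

Let D be the H-Cl bond energy.
Σ(broken) = 2×339 + 8×403 + 1×596 + 1×D = 4498 + D
Σ(formed) = 3×339 + 1×335 + 9×403 = 4979
ΔH = Σ(broken) − Σ(formed) = (4498 + D) − (4979) = −481 + D
Setting this equal to −38 kJ gives D = 443 kJ/mol.

D(H-Cl) ≈ 443 kJ/mol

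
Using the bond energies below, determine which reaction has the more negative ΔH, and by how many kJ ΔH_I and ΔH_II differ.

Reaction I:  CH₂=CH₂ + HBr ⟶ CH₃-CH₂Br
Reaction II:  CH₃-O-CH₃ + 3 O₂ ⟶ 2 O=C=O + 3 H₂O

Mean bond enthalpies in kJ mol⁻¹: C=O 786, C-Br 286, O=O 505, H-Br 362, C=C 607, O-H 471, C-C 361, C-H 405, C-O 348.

Reaction II, by 1246 kJ

Reaction I:
  Bonds broken (reactants):
    C-H: 4 × 405 = 1620
    C=C: 1 × 607 = 607
    H-Br: 1 × 362 = 362
    Σ(broken) = 2589 kJ
  Bonds formed (products):
    C-Br: 1 × 286 = 286
    C-C: 1 × 361 = 361
    C-H: 5 × 405 = 2025
    Σ(formed) = 2672 kJ
  ΔH_I = 2589 − 2672 = −83 kJ
Reaction II:
  Bonds broken (reactants):
    C-H: 6 × 405 = 2430
    C-O: 2 × 348 = 696
    O=O: 3 × 505 = 1515
    Σ(broken) = 4641 kJ
  Bonds formed (products):
    C=O: 4 × 786 = 3144
    O-H: 6 × 471 = 2826
    Σ(formed) = 5970 kJ
  ΔH_II = 4641 − 5970 = −1329 kJ
ΔH_I − ΔH_II = +1246 kJ, so reaction II has the more negative ΔH; |ΔH_I − ΔH_II| = 1246 kJ.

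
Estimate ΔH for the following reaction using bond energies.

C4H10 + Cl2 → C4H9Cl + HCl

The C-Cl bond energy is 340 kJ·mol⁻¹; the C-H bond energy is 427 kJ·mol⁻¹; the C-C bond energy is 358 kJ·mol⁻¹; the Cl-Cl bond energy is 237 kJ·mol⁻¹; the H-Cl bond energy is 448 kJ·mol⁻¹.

Bonds broken (reactants):
  C-C: 3 × 358 = 1074
  C-H: 10 × 427 = 4270
  Cl-Cl: 1 × 237 = 237
  Σ(broken) = 5581 kJ
Bonds formed (products):
  C-C: 3 × 358 = 1074
  C-Cl: 1 × 340 = 340
  C-H: 9 × 427 = 3843
  H-Cl: 1 × 448 = 448
  Σ(formed) = 5705 kJ
ΔH = Σ(broken) − Σ(formed) = 5581 − 5705 = −124 kJ

ΔH ≈ −124 kJ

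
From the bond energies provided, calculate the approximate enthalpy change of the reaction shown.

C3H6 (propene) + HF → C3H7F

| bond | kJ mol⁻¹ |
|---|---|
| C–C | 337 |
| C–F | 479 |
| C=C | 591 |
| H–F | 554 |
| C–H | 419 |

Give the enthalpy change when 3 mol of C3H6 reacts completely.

Bonds broken (reactants):
  C–C: 1 × 337 = 337
  C–H: 6 × 419 = 2514
  C=C: 1 × 591 = 591
  H–F: 1 × 554 = 554
  Σ(broken) = 3996 kJ
Bonds formed (products):
  C–C: 2 × 337 = 674
  C–F: 1 × 479 = 479
  C–H: 7 × 419 = 2933
  Σ(formed) = 4086 kJ
ΔH = Σ(broken) − Σ(formed) = 3996 − 4086 = −90 kJ
For 3× the reaction as written: 3 × (−90) = −270 kJ

ΔH = −270 kJ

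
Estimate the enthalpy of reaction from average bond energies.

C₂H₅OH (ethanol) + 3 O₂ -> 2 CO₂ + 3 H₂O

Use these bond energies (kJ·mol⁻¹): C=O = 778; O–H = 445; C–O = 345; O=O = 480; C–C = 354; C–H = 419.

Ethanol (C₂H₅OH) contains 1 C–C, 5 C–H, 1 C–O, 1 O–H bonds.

ΔH ≈ −1103 kJ

Bonds broken (reactants):
  C–C: 1 × 354 = 354
  C–H: 5 × 419 = 2095
  C–O: 1 × 345 = 345
  O–H: 1 × 445 = 445
  O=O: 3 × 480 = 1440
  Σ(broken) = 4679 kJ
Bonds formed (products):
  C=O: 4 × 778 = 3112
  O–H: 6 × 445 = 2670
  Σ(formed) = 5782 kJ
ΔH = Σ(broken) − Σ(formed) = 4679 − 5782 = −1103 kJ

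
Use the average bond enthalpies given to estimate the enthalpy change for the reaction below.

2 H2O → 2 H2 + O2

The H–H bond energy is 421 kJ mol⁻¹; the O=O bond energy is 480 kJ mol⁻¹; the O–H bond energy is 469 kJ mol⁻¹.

Bonds broken (reactants):
  O–H: 4 × 469 = 1876
  Σ(broken) = 1876 kJ
Bonds formed (products):
  H–H: 2 × 421 = 842
  O=O: 1 × 480 = 480
  Σ(formed) = 1322 kJ
ΔH = Σ(broken) − Σ(formed) = 1876 − 1322 = +554 kJ

ΔH ≈ +554 kJ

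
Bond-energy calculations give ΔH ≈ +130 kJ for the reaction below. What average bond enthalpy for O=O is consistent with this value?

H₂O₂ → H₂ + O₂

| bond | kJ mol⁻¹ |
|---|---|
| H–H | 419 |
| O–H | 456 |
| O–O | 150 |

Let D be the O=O bond energy.
Σ(broken) = 2×456 + 1×150 = 1062
Σ(formed) = 1×419 + 1×D = 419 + D
ΔH = Σ(broken) − Σ(formed) = (1062) − (419 + D) = +643 − D
Setting this equal to +130 kJ gives D = 513 kJ/mol.

D(O=O) ≈ 513 kJ/mol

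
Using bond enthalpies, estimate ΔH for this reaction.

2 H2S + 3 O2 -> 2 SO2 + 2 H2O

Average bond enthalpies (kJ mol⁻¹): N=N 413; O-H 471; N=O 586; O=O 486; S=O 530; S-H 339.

Bonds broken (reactants):
  O=O: 3 × 486 = 1458
  S-H: 4 × 339 = 1356
  Σ(broken) = 2814 kJ
Bonds formed (products):
  O-H: 4 × 471 = 1884
  S=O: 4 × 530 = 2120
  Σ(formed) = 4004 kJ
ΔH = Σ(broken) − Σ(formed) = 2814 − 4004 = −1190 kJ

ΔH ≈ −1190 kJ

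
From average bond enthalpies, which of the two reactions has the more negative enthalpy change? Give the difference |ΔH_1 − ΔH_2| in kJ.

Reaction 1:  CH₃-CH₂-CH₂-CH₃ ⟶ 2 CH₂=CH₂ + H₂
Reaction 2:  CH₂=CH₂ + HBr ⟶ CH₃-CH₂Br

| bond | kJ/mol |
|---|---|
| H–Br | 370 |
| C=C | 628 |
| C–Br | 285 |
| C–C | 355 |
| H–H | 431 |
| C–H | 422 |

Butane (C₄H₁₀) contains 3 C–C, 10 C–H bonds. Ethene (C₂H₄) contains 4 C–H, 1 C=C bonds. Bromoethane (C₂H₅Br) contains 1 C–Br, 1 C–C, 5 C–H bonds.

Reaction 1:
  Bonds broken (reactants):
    C–C: 3 × 355 = 1065
    C–H: 10 × 422 = 4220
    Σ(broken) = 5285 kJ
  Bonds formed (products):
    C–H: 8 × 422 = 3376
    C=C: 2 × 628 = 1256
    H–H: 1 × 431 = 431
    Σ(formed) = 5063 kJ
  ΔH_1 = 5285 − 5063 = +222 kJ
Reaction 2:
  Bonds broken (reactants):
    C–H: 4 × 422 = 1688
    C=C: 1 × 628 = 628
    H–Br: 1 × 370 = 370
    Σ(broken) = 2686 kJ
  Bonds formed (products):
    C–Br: 1 × 285 = 285
    C–C: 1 × 355 = 355
    C–H: 5 × 422 = 2110
    Σ(formed) = 2750 kJ
  ΔH_2 = 2686 − 2750 = −64 kJ
ΔH_1 − ΔH_2 = +286 kJ, so reaction 2 has the more negative ΔH; |ΔH_1 − ΔH_2| = 286 kJ.

Reaction 2, by 286 kJ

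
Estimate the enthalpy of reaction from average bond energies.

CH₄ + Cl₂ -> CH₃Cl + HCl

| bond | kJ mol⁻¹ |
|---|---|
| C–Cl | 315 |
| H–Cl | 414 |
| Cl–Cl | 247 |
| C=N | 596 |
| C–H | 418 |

ΔH ≈ −64 kJ

Bonds broken (reactants):
  C–H: 4 × 418 = 1672
  Cl–Cl: 1 × 247 = 247
  Σ(broken) = 1919 kJ
Bonds formed (products):
  C–Cl: 1 × 315 = 315
  C–H: 3 × 418 = 1254
  H–Cl: 1 × 414 = 414
  Σ(formed) = 1983 kJ
ΔH = Σ(broken) − Σ(formed) = 1919 − 1983 = −64 kJ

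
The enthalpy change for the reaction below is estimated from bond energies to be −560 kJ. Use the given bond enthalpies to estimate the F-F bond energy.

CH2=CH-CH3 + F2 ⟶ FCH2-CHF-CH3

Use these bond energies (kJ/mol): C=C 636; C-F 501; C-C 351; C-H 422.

Let D be the F-F bond energy.
Σ(broken) = 1×351 + 6×422 + 1×636 + 1×D = 3519 + D
Σ(formed) = 2×351 + 2×501 + 6×422 = 4236
ΔH = Σ(broken) − Σ(formed) = (3519 + D) − (4236) = −717 + D
Setting this equal to −560 kJ gives D = 157 kJ/mol.

D(F-F) ≈ 157 kJ/mol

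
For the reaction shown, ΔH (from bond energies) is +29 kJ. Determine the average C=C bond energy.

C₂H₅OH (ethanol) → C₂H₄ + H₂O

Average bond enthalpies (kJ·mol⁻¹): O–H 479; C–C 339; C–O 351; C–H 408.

D(C=C) ≈ 590 kJ/mol

Let D be the C=C bond energy.
Σ(broken) = 1×339 + 5×408 + 1×351 + 1×479 = 3209
Σ(formed) = 4×408 + 1×D + 2×479 = 2590 + D
ΔH = Σ(broken) − Σ(formed) = (3209) − (2590 + D) = +619 − D
Setting this equal to +29 kJ gives D = 590 kJ/mol.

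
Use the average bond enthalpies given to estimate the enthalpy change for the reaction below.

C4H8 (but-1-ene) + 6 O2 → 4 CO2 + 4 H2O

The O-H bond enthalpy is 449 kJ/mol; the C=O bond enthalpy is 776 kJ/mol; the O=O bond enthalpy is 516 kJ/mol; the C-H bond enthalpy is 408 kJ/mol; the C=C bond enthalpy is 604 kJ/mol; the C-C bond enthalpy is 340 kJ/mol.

Bonds broken (reactants):
  C-C: 2 × 340 = 680
  C-H: 8 × 408 = 3264
  C=C: 1 × 604 = 604
  O=O: 6 × 516 = 3096
  Σ(broken) = 7644 kJ
Bonds formed (products):
  C=O: 8 × 776 = 6208
  O-H: 8 × 449 = 3592
  Σ(formed) = 9800 kJ
ΔH = Σ(broken) − Σ(formed) = 7644 − 9800 = −2156 kJ

ΔH ≈ −2156 kJ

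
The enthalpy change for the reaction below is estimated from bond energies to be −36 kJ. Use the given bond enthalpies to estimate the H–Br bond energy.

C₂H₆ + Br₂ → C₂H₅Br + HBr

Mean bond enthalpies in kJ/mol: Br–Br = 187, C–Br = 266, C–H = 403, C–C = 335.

Let D be the H–Br bond energy.
Σ(broken) = 1×187 + 1×335 + 6×403 = 2940
Σ(formed) = 1×266 + 1×335 + 5×403 + 1×D = 2616 + D
ΔH = Σ(broken) − Σ(formed) = (2940) − (2616 + D) = +324 − D
Setting this equal to −36 kJ gives D = 360 kJ/mol.

D(H–Br) ≈ 360 kJ/mol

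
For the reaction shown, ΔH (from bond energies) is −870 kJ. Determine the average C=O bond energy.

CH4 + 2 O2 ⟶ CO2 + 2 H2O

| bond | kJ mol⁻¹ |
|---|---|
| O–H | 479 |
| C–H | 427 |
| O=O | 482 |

D(C=O) ≈ 813 kJ/mol

Let D be the C=O bond energy.
Σ(broken) = 4×427 + 2×482 = 2672
Σ(formed) = 2×D + 4×479 = 1916 + 2D
ΔH = Σ(broken) − Σ(formed) = (2672) − (1916 + 2D) = +756 − 2D
Setting this equal to −870 kJ gives 2D = 1626, so D = 813 kJ/mol.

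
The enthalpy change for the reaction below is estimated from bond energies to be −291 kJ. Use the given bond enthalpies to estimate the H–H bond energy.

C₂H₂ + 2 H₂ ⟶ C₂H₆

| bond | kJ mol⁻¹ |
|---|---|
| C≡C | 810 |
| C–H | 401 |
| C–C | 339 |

Let D be the H–H bond energy.
Σ(broken) = 1×810 + 2×401 + 2×D = 1612 + 2D
Σ(formed) = 1×339 + 6×401 = 2745
ΔH = Σ(broken) − Σ(formed) = (1612 + 2D) − (2745) = −1133 + 2D
Setting this equal to −291 kJ gives 2D = 842, so D = 421 kJ/mol.

D(H–H) ≈ 421 kJ/mol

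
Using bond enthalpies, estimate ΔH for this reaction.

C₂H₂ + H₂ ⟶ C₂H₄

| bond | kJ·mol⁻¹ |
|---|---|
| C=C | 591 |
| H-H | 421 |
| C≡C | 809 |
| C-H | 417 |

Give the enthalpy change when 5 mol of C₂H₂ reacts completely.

ΔH = −975 kJ

Bonds broken (reactants):
  C≡C: 1 × 809 = 809
  C-H: 2 × 417 = 834
  H-H: 1 × 421 = 421
  Σ(broken) = 2064 kJ
Bonds formed (products):
  C-H: 4 × 417 = 1668
  C=C: 1 × 591 = 591
  Σ(formed) = 2259 kJ
ΔH = Σ(broken) − Σ(formed) = 2064 − 2259 = −195 kJ
For 5× the reaction as written: 5 × (−195) = −975 kJ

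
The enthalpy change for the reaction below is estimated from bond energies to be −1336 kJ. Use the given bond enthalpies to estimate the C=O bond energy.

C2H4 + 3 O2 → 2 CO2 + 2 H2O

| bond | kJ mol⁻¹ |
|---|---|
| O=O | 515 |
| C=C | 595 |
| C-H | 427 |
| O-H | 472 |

Let D be the C=O bond energy.
Σ(broken) = 4×427 + 1×595 + 3×515 = 3848
Σ(formed) = 4×D + 4×472 = 1888 + 4D
ΔH = Σ(broken) − Σ(formed) = (3848) − (1888 + 4D) = +1960 − 4D
Setting this equal to −1336 kJ gives 4D = 3296, so D = 824 kJ/mol.

D(C=O) ≈ 824 kJ/mol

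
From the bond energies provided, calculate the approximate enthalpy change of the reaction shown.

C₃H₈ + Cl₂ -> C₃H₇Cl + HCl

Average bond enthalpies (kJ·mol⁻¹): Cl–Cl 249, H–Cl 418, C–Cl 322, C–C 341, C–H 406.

ΔH ≈ −85 kJ

Bonds broken (reactants):
  C–C: 2 × 341 = 682
  C–H: 8 × 406 = 3248
  Cl–Cl: 1 × 249 = 249
  Σ(broken) = 4179 kJ
Bonds formed (products):
  C–C: 2 × 341 = 682
  C–Cl: 1 × 322 = 322
  C–H: 7 × 406 = 2842
  H–Cl: 1 × 418 = 418
  Σ(formed) = 4264 kJ
ΔH = Σ(broken) − Σ(formed) = 4179 − 4264 = −85 kJ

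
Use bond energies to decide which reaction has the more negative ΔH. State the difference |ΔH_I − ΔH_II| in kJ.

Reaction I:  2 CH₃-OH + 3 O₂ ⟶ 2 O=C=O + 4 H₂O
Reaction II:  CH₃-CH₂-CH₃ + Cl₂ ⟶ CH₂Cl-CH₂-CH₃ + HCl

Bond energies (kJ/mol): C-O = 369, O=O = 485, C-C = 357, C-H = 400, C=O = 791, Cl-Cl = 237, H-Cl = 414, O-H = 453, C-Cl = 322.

Reaction I:
  Bonds broken (reactants):
    C-H: 6 × 400 = 2400
    C-O: 2 × 369 = 738
    O-H: 2 × 453 = 906
    O=O: 3 × 485 = 1455
    Σ(broken) = 5499 kJ
  Bonds formed (products):
    C=O: 4 × 791 = 3164
    O-H: 8 × 453 = 3624
    Σ(formed) = 6788 kJ
  ΔH_I = 5499 − 6788 = −1289 kJ
Reaction II:
  Bonds broken (reactants):
    C-C: 2 × 357 = 714
    C-H: 8 × 400 = 3200
    Cl-Cl: 1 × 237 = 237
    Σ(broken) = 4151 kJ
  Bonds formed (products):
    C-C: 2 × 357 = 714
    C-Cl: 1 × 322 = 322
    C-H: 7 × 400 = 2800
    H-Cl: 1 × 414 = 414
    Σ(formed) = 4250 kJ
  ΔH_II = 4151 − 4250 = −99 kJ
ΔH_I − ΔH_II = −1190 kJ, so reaction I has the more negative ΔH; |ΔH_I − ΔH_II| = 1190 kJ.

Reaction I, by 1190 kJ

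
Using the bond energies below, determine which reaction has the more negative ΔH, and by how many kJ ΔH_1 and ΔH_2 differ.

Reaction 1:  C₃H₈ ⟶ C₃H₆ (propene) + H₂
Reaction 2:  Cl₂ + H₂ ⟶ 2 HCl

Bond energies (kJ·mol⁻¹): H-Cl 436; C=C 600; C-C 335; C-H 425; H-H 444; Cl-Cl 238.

Reaction 1:
  Bonds broken (reactants):
    C-C: 2 × 335 = 670
    C-H: 8 × 425 = 3400
    Σ(broken) = 4070 kJ
  Bonds formed (products):
    C-C: 1 × 335 = 335
    C-H: 6 × 425 = 2550
    C=C: 1 × 600 = 600
    H-H: 1 × 444 = 444
    Σ(formed) = 3929 kJ
  ΔH_1 = 4070 − 3929 = +141 kJ
Reaction 2:
  Bonds broken (reactants):
    Cl-Cl: 1 × 238 = 238
    H-H: 1 × 444 = 444
    Σ(broken) = 682 kJ
  Bonds formed (products):
    H-Cl: 2 × 436 = 872
    Σ(formed) = 872 kJ
  ΔH_2 = 682 − 872 = −190 kJ
ΔH_1 − ΔH_2 = +331 kJ, so reaction 2 has the more negative ΔH; |ΔH_1 − ΔH_2| = 331 kJ.

Reaction 2, by 331 kJ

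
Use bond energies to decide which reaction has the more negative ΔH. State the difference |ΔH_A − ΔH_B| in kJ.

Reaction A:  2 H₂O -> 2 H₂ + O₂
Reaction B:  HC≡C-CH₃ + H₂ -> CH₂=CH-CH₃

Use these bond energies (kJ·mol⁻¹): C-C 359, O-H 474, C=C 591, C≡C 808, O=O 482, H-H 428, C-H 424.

Reaction A:
  Bonds broken (reactants):
    O-H: 4 × 474 = 1896
    Σ(broken) = 1896 kJ
  Bonds formed (products):
    H-H: 2 × 428 = 856
    O=O: 1 × 482 = 482
    Σ(formed) = 1338 kJ
  ΔH_A = 1896 − 1338 = +558 kJ
Reaction B:
  Bonds broken (reactants):
    C≡C: 1 × 808 = 808
    C-C: 1 × 359 = 359
    C-H: 4 × 424 = 1696
    H-H: 1 × 428 = 428
    Σ(broken) = 3291 kJ
  Bonds formed (products):
    C-C: 1 × 359 = 359
    C-H: 6 × 424 = 2544
    C=C: 1 × 591 = 591
    Σ(formed) = 3494 kJ
  ΔH_B = 3291 − 3494 = −203 kJ
ΔH_A − ΔH_B = +761 kJ, so reaction B has the more negative ΔH; |ΔH_A − ΔH_B| = 761 kJ.

Reaction B, by 761 kJ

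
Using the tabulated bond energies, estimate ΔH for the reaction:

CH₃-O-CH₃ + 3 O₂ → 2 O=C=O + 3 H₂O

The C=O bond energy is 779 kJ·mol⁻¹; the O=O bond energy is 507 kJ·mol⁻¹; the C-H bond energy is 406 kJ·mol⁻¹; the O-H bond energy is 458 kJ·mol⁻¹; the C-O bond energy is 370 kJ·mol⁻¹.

Bonds broken (reactants):
  C-H: 6 × 406 = 2436
  C-O: 2 × 370 = 740
  O=O: 3 × 507 = 1521
  Σ(broken) = 4697 kJ
Bonds formed (products):
  C=O: 4 × 779 = 3116
  O-H: 6 × 458 = 2748
  Σ(formed) = 5864 kJ
ΔH = Σ(broken) − Σ(formed) = 4697 − 5864 = −1167 kJ

ΔH ≈ −1167 kJ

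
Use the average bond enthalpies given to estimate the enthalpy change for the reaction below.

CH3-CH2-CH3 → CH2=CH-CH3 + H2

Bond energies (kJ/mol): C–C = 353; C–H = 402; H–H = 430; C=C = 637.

ΔH ≈ +90 kJ

Bonds broken (reactants):
  C–C: 2 × 353 = 706
  C–H: 8 × 402 = 3216
  Σ(broken) = 3922 kJ
Bonds formed (products):
  C–C: 1 × 353 = 353
  C–H: 6 × 402 = 2412
  C=C: 1 × 637 = 637
  H–H: 1 × 430 = 430
  Σ(formed) = 3832 kJ
ΔH = Σ(broken) − Σ(formed) = 3922 − 3832 = +90 kJ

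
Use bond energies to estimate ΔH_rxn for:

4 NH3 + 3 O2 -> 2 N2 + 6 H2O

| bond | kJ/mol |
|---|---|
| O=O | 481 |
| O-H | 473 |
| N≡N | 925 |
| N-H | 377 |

ΔH ≈ −1559 kJ

Bonds broken (reactants):
  N-H: 12 × 377 = 4524
  O=O: 3 × 481 = 1443
  Σ(broken) = 5967 kJ
Bonds formed (products):
  N≡N: 2 × 925 = 1850
  O-H: 12 × 473 = 5676
  Σ(formed) = 7526 kJ
ΔH = Σ(broken) − Σ(formed) = 5967 − 7526 = −1559 kJ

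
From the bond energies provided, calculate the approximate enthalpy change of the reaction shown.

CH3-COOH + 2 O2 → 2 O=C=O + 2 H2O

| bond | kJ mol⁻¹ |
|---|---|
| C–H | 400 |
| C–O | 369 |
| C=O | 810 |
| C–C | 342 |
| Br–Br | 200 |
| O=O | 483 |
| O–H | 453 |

Bonds broken (reactants):
  C–C: 1 × 342 = 342
  C–H: 3 × 400 = 1200
  C–O: 1 × 369 = 369
  C=O: 1 × 810 = 810
  O–H: 1 × 453 = 453
  O=O: 2 × 483 = 966
  Σ(broken) = 4140 kJ
Bonds formed (products):
  C=O: 4 × 810 = 3240
  O–H: 4 × 453 = 1812
  Σ(formed) = 5052 kJ
ΔH = Σ(broken) − Σ(formed) = 4140 − 5052 = −912 kJ

ΔH ≈ −912 kJ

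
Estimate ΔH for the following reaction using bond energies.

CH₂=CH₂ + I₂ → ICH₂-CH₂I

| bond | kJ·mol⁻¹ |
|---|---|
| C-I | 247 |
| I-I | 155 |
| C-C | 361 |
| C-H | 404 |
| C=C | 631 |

Bonds broken (reactants):
  C-H: 4 × 404 = 1616
  C=C: 1 × 631 = 631
  I-I: 1 × 155 = 155
  Σ(broken) = 2402 kJ
Bonds formed (products):
  C-C: 1 × 361 = 361
  C-H: 4 × 404 = 1616
  C-I: 2 × 247 = 494
  Σ(formed) = 2471 kJ
ΔH = Σ(broken) − Σ(formed) = 2402 − 2471 = −69 kJ

ΔH ≈ −69 kJ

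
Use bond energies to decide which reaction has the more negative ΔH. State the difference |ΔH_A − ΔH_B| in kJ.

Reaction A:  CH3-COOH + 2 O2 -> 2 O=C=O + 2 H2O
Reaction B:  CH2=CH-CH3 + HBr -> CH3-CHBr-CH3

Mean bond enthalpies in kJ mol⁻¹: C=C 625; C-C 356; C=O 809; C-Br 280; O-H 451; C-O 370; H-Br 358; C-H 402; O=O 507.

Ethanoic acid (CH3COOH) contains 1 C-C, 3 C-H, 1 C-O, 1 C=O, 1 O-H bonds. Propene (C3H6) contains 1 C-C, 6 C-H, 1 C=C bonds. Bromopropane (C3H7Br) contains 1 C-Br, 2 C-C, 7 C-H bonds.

Reaction A, by 779 kJ

Reaction A:
  Bonds broken (reactants):
    C-C: 1 × 356 = 356
    C-H: 3 × 402 = 1206
    C-O: 1 × 370 = 370
    C=O: 1 × 809 = 809
    O-H: 1 × 451 = 451
    O=O: 2 × 507 = 1014
    Σ(broken) = 4206 kJ
  Bonds formed (products):
    C=O: 4 × 809 = 3236
    O-H: 4 × 451 = 1804
    Σ(formed) = 5040 kJ
  ΔH_A = 4206 − 5040 = −834 kJ
Reaction B:
  Bonds broken (reactants):
    C-C: 1 × 356 = 356
    C-H: 6 × 402 = 2412
    C=C: 1 × 625 = 625
    H-Br: 1 × 358 = 358
    Σ(broken) = 3751 kJ
  Bonds formed (products):
    C-Br: 1 × 280 = 280
    C-C: 2 × 356 = 712
    C-H: 7 × 402 = 2814
    Σ(formed) = 3806 kJ
  ΔH_B = 3751 − 3806 = −55 kJ
ΔH_A − ΔH_B = −779 kJ, so reaction A has the more negative ΔH; |ΔH_A − ΔH_B| = 779 kJ.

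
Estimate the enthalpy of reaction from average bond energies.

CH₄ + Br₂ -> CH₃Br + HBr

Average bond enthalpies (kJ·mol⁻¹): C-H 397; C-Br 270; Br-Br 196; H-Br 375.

Bonds broken (reactants):
  Br-Br: 1 × 196 = 196
  C-H: 4 × 397 = 1588
  Σ(broken) = 1784 kJ
Bonds formed (products):
  C-Br: 1 × 270 = 270
  C-H: 3 × 397 = 1191
  H-Br: 1 × 375 = 375
  Σ(formed) = 1836 kJ
ΔH = Σ(broken) − Σ(formed) = 1784 − 1836 = −52 kJ

ΔH ≈ −52 kJ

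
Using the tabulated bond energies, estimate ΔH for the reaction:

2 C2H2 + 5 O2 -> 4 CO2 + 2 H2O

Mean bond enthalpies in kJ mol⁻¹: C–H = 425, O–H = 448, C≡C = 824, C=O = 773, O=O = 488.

Bonds broken (reactants):
  C≡C: 2 × 824 = 1648
  C–H: 4 × 425 = 1700
  O=O: 5 × 488 = 2440
  Σ(broken) = 5788 kJ
Bonds formed (products):
  C=O: 8 × 773 = 6184
  O–H: 4 × 448 = 1792
  Σ(formed) = 7976 kJ
ΔH = Σ(broken) − Σ(formed) = 5788 − 7976 = −2188 kJ

ΔH ≈ −2188 kJ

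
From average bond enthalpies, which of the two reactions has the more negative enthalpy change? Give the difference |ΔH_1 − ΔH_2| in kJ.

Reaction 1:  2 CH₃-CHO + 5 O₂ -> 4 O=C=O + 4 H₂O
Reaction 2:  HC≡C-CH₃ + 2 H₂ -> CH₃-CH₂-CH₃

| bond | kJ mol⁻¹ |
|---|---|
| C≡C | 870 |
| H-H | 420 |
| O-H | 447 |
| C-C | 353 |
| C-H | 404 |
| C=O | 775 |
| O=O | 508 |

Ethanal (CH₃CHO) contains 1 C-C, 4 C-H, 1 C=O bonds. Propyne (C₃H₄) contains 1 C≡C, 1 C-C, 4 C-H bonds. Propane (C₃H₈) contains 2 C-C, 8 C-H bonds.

Reaction 1:
  Bonds broken (reactants):
    C-C: 2 × 353 = 706
    C-H: 8 × 404 = 3232
    C=O: 2 × 775 = 1550
    O=O: 5 × 508 = 2540
    Σ(broken) = 8028 kJ
  Bonds formed (products):
    C=O: 8 × 775 = 6200
    O-H: 8 × 447 = 3576
    Σ(formed) = 9776 kJ
  ΔH_1 = 8028 − 9776 = −1748 kJ
Reaction 2:
  Bonds broken (reactants):
    C≡C: 1 × 870 = 870
    C-C: 1 × 353 = 353
    C-H: 4 × 404 = 1616
    H-H: 2 × 420 = 840
    Σ(broken) = 3679 kJ
  Bonds formed (products):
    C-C: 2 × 353 = 706
    C-H: 8 × 404 = 3232
    Σ(formed) = 3938 kJ
  ΔH_2 = 3679 − 3938 = −259 kJ
ΔH_1 − ΔH_2 = −1489 kJ, so reaction 1 has the more negative ΔH; |ΔH_1 − ΔH_2| = 1489 kJ.

Reaction 1, by 1489 kJ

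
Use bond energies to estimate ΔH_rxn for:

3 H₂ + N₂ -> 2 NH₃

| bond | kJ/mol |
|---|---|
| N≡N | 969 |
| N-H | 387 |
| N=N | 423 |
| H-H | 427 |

Bonds broken (reactants):
  H-H: 3 × 427 = 1281
  N≡N: 1 × 969 = 969
  Σ(broken) = 2250 kJ
Bonds formed (products):
  N-H: 6 × 387 = 2322
  Σ(formed) = 2322 kJ
ΔH = Σ(broken) − Σ(formed) = 2250 − 2322 = −72 kJ

ΔH ≈ −72 kJ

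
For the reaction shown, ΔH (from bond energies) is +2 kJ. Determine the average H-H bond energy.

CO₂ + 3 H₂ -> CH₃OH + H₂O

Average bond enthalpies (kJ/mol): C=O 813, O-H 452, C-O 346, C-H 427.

Let D be the H-H bond energy.
Σ(broken) = 2×813 + 3×D = 1626 + 3D
Σ(formed) = 3×427 + 1×346 + 3×452 = 2983
ΔH = Σ(broken) − Σ(formed) = (1626 + 3D) − (2983) = −1357 + 3D
Setting this equal to +2 kJ gives 3D = 1359, so D = 453 kJ/mol.

D(H-H) ≈ 453 kJ/mol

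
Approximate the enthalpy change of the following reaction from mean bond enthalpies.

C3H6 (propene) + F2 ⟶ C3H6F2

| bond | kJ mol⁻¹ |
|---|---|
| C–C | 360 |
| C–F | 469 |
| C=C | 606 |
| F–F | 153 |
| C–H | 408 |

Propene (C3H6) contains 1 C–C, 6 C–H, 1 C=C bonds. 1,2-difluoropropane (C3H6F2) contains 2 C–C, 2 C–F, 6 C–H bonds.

ΔH ≈ −539 kJ

Bonds broken (reactants):
  C–C: 1 × 360 = 360
  C–H: 6 × 408 = 2448
  C=C: 1 × 606 = 606
  F–F: 1 × 153 = 153
  Σ(broken) = 3567 kJ
Bonds formed (products):
  C–C: 2 × 360 = 720
  C–F: 2 × 469 = 938
  C–H: 6 × 408 = 2448
  Σ(formed) = 4106 kJ
ΔH = Σ(broken) − Σ(formed) = 3567 − 4106 = −539 kJ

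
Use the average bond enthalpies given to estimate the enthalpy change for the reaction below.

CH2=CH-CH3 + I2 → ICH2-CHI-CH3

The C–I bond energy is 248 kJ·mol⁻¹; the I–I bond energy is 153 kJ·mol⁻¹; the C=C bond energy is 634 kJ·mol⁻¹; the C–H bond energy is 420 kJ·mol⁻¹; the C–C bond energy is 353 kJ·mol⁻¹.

ΔH ≈ −62 kJ

Bonds broken (reactants):
  C–C: 1 × 353 = 353
  C–H: 6 × 420 = 2520
  C=C: 1 × 634 = 634
  I–I: 1 × 153 = 153
  Σ(broken) = 3660 kJ
Bonds formed (products):
  C–C: 2 × 353 = 706
  C–H: 6 × 420 = 2520
  C–I: 2 × 248 = 496
  Σ(formed) = 3722 kJ
ΔH = Σ(broken) − Σ(formed) = 3660 − 3722 = −62 kJ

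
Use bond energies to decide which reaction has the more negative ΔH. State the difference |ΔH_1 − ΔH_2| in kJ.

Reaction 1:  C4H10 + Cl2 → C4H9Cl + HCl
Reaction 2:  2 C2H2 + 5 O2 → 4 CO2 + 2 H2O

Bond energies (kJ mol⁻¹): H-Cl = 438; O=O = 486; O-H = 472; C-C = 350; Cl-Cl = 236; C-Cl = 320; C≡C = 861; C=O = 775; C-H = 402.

Reaction 1:
  Bonds broken (reactants):
    C-C: 3 × 350 = 1050
    C-H: 10 × 402 = 4020
    Cl-Cl: 1 × 236 = 236
    Σ(broken) = 5306 kJ
  Bonds formed (products):
    C-C: 3 × 350 = 1050
    C-Cl: 1 × 320 = 320
    C-H: 9 × 402 = 3618
    H-Cl: 1 × 438 = 438
    Σ(formed) = 5426 kJ
  ΔH_1 = 5306 − 5426 = −120 kJ
Reaction 2:
  Bonds broken (reactants):
    C≡C: 2 × 861 = 1722
    C-H: 4 × 402 = 1608
    O=O: 5 × 486 = 2430
    Σ(broken) = 5760 kJ
  Bonds formed (products):
    C=O: 8 × 775 = 6200
    O-H: 4 × 472 = 1888
    Σ(formed) = 8088 kJ
  ΔH_2 = 5760 − 8088 = −2328 kJ
ΔH_1 − ΔH_2 = +2208 kJ, so reaction 2 has the more negative ΔH; |ΔH_1 − ΔH_2| = 2208 kJ.

Reaction 2, by 2208 kJ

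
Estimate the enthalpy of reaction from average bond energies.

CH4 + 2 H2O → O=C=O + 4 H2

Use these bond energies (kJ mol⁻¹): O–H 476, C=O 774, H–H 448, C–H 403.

Bonds broken (reactants):
  C–H: 4 × 403 = 1612
  O–H: 4 × 476 = 1904
  Σ(broken) = 3516 kJ
Bonds formed (products):
  C=O: 2 × 774 = 1548
  H–H: 4 × 448 = 1792
  Σ(formed) = 3340 kJ
ΔH = Σ(broken) − Σ(formed) = 3516 − 3340 = +176 kJ

ΔH ≈ +176 kJ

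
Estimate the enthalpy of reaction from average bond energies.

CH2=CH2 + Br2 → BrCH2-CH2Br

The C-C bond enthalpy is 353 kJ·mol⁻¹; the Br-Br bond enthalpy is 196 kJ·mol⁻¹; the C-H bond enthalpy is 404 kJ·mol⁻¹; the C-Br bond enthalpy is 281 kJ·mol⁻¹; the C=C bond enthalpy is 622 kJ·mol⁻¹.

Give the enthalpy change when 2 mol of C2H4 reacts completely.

Bonds broken (reactants):
  Br-Br: 1 × 196 = 196
  C-H: 4 × 404 = 1616
  C=C: 1 × 622 = 622
  Σ(broken) = 2434 kJ
Bonds formed (products):
  C-Br: 2 × 281 = 562
  C-C: 1 × 353 = 353
  C-H: 4 × 404 = 1616
  Σ(formed) = 2531 kJ
ΔH = Σ(broken) − Σ(formed) = 2434 − 2531 = −97 kJ
For 2× the reaction as written: 2 × (−97) = −194 kJ

ΔH = −194 kJ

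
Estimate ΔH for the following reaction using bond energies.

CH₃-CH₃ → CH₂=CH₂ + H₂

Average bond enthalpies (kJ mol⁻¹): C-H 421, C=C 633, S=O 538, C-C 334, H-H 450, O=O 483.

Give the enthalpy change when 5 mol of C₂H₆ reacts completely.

Bonds broken (reactants):
  C-C: 1 × 334 = 334
  C-H: 6 × 421 = 2526
  Σ(broken) = 2860 kJ
Bonds formed (products):
  C-H: 4 × 421 = 1684
  C=C: 1 × 633 = 633
  H-H: 1 × 450 = 450
  Σ(formed) = 2767 kJ
ΔH = Σ(broken) − Σ(formed) = 2860 − 2767 = +93 kJ
For 5× the reaction as written: 5 × (+93) = +465 kJ

ΔH = +465 kJ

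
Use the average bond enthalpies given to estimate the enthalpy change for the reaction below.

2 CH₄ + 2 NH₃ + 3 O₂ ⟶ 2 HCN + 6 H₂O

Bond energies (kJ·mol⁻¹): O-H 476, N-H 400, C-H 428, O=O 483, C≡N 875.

ΔH ≈ −1045 kJ

Bonds broken (reactants):
  C-H: 8 × 428 = 3424
  N-H: 6 × 400 = 2400
  O=O: 3 × 483 = 1449
  Σ(broken) = 7273 kJ
Bonds formed (products):
  C≡N: 2 × 875 = 1750
  C-H: 2 × 428 = 856
  O-H: 12 × 476 = 5712
  Σ(formed) = 8318 kJ
ΔH = Σ(broken) − Σ(formed) = 7273 − 8318 = −1045 kJ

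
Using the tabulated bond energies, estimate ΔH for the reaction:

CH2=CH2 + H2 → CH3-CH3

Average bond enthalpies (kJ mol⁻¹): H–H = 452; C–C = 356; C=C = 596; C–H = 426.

Bonds broken (reactants):
  C–H: 4 × 426 = 1704
  C=C: 1 × 596 = 596
  H–H: 1 × 452 = 452
  Σ(broken) = 2752 kJ
Bonds formed (products):
  C–C: 1 × 356 = 356
  C–H: 6 × 426 = 2556
  Σ(formed) = 2912 kJ
ΔH = Σ(broken) − Σ(formed) = 2752 − 2912 = −160 kJ

ΔH ≈ −160 kJ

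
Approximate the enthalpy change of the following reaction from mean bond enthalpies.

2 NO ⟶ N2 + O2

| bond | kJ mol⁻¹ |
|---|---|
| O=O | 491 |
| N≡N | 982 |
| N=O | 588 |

Bonds broken (reactants):
  N=O: 2 × 588 = 1176
  Σ(broken) = 1176 kJ
Bonds formed (products):
  N≡N: 1 × 982 = 982
  O=O: 1 × 491 = 491
  Σ(formed) = 1473 kJ
ΔH = Σ(broken) − Σ(formed) = 1176 − 1473 = −297 kJ

ΔH ≈ −297 kJ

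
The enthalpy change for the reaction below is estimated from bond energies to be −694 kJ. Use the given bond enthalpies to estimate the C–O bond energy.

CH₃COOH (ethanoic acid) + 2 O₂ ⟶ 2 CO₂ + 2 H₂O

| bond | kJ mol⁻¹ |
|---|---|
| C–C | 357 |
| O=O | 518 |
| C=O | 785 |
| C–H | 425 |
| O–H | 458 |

Let D be the C–O bond energy.
Σ(broken) = 1×357 + 3×425 + 1×D + 1×785 + 1×458 + 2×518 = 3911 + D
Σ(formed) = 4×785 + 4×458 = 4972
ΔH = Σ(broken) − Σ(formed) = (3911 + D) − (4972) = −1061 + D
Setting this equal to −694 kJ gives D = 367 kJ/mol.

D(C–O) ≈ 367 kJ/mol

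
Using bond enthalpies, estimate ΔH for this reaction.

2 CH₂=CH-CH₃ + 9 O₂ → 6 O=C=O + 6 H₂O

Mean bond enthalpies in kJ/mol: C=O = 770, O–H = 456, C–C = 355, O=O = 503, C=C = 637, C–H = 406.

ΔH ≈ −3329 kJ

Bonds broken (reactants):
  C–C: 2 × 355 = 710
  C–H: 12 × 406 = 4872
  C=C: 2 × 637 = 1274
  O=O: 9 × 503 = 4527
  Σ(broken) = 11383 kJ
Bonds formed (products):
  C=O: 12 × 770 = 9240
  O–H: 12 × 456 = 5472
  Σ(formed) = 14712 kJ
ΔH = Σ(broken) − Σ(formed) = 11383 − 14712 = −3329 kJ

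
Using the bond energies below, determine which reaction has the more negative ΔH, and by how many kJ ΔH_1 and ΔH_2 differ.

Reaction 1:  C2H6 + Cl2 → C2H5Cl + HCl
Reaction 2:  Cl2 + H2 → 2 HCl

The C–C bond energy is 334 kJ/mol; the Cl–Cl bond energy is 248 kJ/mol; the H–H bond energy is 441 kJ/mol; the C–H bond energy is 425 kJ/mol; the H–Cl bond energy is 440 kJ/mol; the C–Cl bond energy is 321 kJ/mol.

Reaction 2, by 103 kJ

Reaction 1:
  Bonds broken (reactants):
    C–C: 1 × 334 = 334
    C–H: 6 × 425 = 2550
    Cl–Cl: 1 × 248 = 248
    Σ(broken) = 3132 kJ
  Bonds formed (products):
    C–C: 1 × 334 = 334
    C–Cl: 1 × 321 = 321
    C–H: 5 × 425 = 2125
    H–Cl: 1 × 440 = 440
    Σ(formed) = 3220 kJ
  ΔH_1 = 3132 − 3220 = −88 kJ
Reaction 2:
  Bonds broken (reactants):
    Cl–Cl: 1 × 248 = 248
    H–H: 1 × 441 = 441
    Σ(broken) = 689 kJ
  Bonds formed (products):
    H–Cl: 2 × 440 = 880
    Σ(formed) = 880 kJ
  ΔH_2 = 689 − 880 = −191 kJ
ΔH_1 − ΔH_2 = +103 kJ, so reaction 2 has the more negative ΔH; |ΔH_1 − ΔH_2| = 103 kJ.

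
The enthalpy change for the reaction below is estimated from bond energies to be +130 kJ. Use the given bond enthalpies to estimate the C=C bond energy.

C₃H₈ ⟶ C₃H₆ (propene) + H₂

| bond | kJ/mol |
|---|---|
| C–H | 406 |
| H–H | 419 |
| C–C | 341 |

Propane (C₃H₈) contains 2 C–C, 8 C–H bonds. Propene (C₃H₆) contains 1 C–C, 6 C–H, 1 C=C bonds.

D(C=C) ≈ 604 kJ/mol

Let D be the C=C bond energy.
Σ(broken) = 2×341 + 8×406 = 3930
Σ(formed) = 1×341 + 6×406 + 1×D + 1×419 = 3196 + D
ΔH = Σ(broken) − Σ(formed) = (3930) − (3196 + D) = +734 − D
Setting this equal to +130 kJ gives D = 604 kJ/mol.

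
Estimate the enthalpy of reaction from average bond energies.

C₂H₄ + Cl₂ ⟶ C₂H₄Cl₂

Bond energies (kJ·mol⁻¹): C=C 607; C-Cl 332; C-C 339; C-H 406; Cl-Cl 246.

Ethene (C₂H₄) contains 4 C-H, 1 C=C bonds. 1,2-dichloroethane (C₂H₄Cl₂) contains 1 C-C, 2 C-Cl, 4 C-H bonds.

ΔH ≈ −150 kJ

Bonds broken (reactants):
  C-H: 4 × 406 = 1624
  C=C: 1 × 607 = 607
  Cl-Cl: 1 × 246 = 246
  Σ(broken) = 2477 kJ
Bonds formed (products):
  C-C: 1 × 339 = 339
  C-Cl: 2 × 332 = 664
  C-H: 4 × 406 = 1624
  Σ(formed) = 2627 kJ
ΔH = Σ(broken) − Σ(formed) = 2477 − 2627 = −150 kJ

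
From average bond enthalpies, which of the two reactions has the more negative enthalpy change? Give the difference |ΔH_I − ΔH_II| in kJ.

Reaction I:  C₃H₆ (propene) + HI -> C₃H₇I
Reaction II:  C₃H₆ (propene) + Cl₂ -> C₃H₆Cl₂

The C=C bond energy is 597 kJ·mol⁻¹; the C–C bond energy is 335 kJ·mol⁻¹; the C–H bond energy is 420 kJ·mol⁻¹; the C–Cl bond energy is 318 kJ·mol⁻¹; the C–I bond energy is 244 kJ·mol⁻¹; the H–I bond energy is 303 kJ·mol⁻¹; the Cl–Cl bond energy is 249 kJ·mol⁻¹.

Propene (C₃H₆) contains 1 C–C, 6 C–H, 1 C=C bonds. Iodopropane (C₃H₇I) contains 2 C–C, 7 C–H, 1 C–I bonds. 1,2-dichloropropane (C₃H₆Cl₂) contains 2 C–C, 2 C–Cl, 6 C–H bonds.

Reaction II, by 26 kJ

Reaction I:
  Bonds broken (reactants):
    C–C: 1 × 335 = 335
    C–H: 6 × 420 = 2520
    C=C: 1 × 597 = 597
    H–I: 1 × 303 = 303
    Σ(broken) = 3755 kJ
  Bonds formed (products):
    C–C: 2 × 335 = 670
    C–H: 7 × 420 = 2940
    C–I: 1 × 244 = 244
    Σ(formed) = 3854 kJ
  ΔH_I = 3755 − 3854 = −99 kJ
Reaction II:
  Bonds broken (reactants):
    C–C: 1 × 335 = 335
    C–H: 6 × 420 = 2520
    C=C: 1 × 597 = 597
    Cl–Cl: 1 × 249 = 249
    Σ(broken) = 3701 kJ
  Bonds formed (products):
    C–C: 2 × 335 = 670
    C–Cl: 2 × 318 = 636
    C–H: 6 × 420 = 2520
    Σ(formed) = 3826 kJ
  ΔH_II = 3701 − 3826 = −125 kJ
ΔH_I − ΔH_II = +26 kJ, so reaction II has the more negative ΔH; |ΔH_I − ΔH_II| = 26 kJ.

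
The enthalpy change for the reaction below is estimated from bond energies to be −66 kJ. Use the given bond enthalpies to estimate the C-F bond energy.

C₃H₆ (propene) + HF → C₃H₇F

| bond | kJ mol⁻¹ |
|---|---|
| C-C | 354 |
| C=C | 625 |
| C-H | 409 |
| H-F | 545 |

D(C-F) ≈ 473 kJ/mol

Let D be the C-F bond energy.
Σ(broken) = 1×354 + 6×409 + 1×625 + 1×545 = 3978
Σ(formed) = 2×354 + 1×D + 7×409 = 3571 + D
ΔH = Σ(broken) − Σ(formed) = (3978) − (3571 + D) = +407 − D
Setting this equal to −66 kJ gives D = 473 kJ/mol.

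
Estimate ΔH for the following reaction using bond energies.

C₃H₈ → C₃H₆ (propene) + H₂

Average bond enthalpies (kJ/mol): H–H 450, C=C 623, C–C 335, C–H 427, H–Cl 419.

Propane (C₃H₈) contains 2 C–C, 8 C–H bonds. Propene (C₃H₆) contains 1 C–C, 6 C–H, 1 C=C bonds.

Bonds broken (reactants):
  C–C: 2 × 335 = 670
  C–H: 8 × 427 = 3416
  Σ(broken) = 4086 kJ
Bonds formed (products):
  C–C: 1 × 335 = 335
  C–H: 6 × 427 = 2562
  C=C: 1 × 623 = 623
  H–H: 1 × 450 = 450
  Σ(formed) = 3970 kJ
ΔH = Σ(broken) − Σ(formed) = 4086 − 3970 = +116 kJ

ΔH ≈ +116 kJ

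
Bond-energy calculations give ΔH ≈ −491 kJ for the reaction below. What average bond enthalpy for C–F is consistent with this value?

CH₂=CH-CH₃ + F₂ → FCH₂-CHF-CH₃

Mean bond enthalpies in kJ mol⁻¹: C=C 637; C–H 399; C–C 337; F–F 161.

Let D be the C–F bond energy.
Σ(broken) = 1×337 + 6×399 + 1×637 + 1×161 = 3529
Σ(formed) = 2×337 + 2×D + 6×399 = 3068 + 2D
ΔH = Σ(broken) − Σ(formed) = (3529) − (3068 + 2D) = +461 − 2D
Setting this equal to −491 kJ gives 2D = 952, so D = 476 kJ/mol.

D(C–F) ≈ 476 kJ/mol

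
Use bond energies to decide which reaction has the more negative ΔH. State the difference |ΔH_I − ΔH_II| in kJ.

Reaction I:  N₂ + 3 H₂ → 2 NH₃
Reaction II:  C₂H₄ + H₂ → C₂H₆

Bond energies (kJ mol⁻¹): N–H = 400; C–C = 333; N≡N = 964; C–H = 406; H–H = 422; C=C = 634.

Reaction I, by 81 kJ

Reaction I:
  Bonds broken (reactants):
    H–H: 3 × 422 = 1266
    N≡N: 1 × 964 = 964
    Σ(broken) = 2230 kJ
  Bonds formed (products):
    N–H: 6 × 400 = 2400
    Σ(formed) = 2400 kJ
  ΔH_I = 2230 − 2400 = −170 kJ
Reaction II:
  Bonds broken (reactants):
    C–H: 4 × 406 = 1624
    C=C: 1 × 634 = 634
    H–H: 1 × 422 = 422
    Σ(broken) = 2680 kJ
  Bonds formed (products):
    C–C: 1 × 333 = 333
    C–H: 6 × 406 = 2436
    Σ(formed) = 2769 kJ
  ΔH_II = 2680 − 2769 = −89 kJ
ΔH_I − ΔH_II = −81 kJ, so reaction I has the more negative ΔH; |ΔH_I − ΔH_II| = 81 kJ.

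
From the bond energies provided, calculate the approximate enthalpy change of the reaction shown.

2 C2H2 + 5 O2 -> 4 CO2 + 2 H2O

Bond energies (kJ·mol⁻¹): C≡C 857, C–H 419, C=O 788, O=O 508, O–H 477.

ΔH ≈ −2282 kJ

Bonds broken (reactants):
  C≡C: 2 × 857 = 1714
  C–H: 4 × 419 = 1676
  O=O: 5 × 508 = 2540
  Σ(broken) = 5930 kJ
Bonds formed (products):
  C=O: 8 × 788 = 6304
  O–H: 4 × 477 = 1908
  Σ(formed) = 8212 kJ
ΔH = Σ(broken) − Σ(formed) = 5930 − 8212 = −2282 kJ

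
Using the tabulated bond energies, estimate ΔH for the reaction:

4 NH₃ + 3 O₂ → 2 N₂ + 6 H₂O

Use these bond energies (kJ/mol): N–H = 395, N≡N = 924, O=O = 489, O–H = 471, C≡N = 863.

ΔH ≈ −1293 kJ

Bonds broken (reactants):
  N–H: 12 × 395 = 4740
  O=O: 3 × 489 = 1467
  Σ(broken) = 6207 kJ
Bonds formed (products):
  N≡N: 2 × 924 = 1848
  O–H: 12 × 471 = 5652
  Σ(formed) = 7500 kJ
ΔH = Σ(broken) − Σ(formed) = 6207 − 7500 = −1293 kJ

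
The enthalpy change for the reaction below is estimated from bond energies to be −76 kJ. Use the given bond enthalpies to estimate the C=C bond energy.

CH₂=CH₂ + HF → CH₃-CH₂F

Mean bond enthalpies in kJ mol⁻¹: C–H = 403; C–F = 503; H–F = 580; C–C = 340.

Let D be the C=C bond energy.
Σ(broken) = 4×403 + 1×D + 1×580 = 2192 + D
Σ(formed) = 1×340 + 1×503 + 5×403 = 2858
ΔH = Σ(broken) − Σ(formed) = (2192 + D) − (2858) = −666 + D
Setting this equal to −76 kJ gives D = 590 kJ/mol.

D(C=C) ≈ 590 kJ/mol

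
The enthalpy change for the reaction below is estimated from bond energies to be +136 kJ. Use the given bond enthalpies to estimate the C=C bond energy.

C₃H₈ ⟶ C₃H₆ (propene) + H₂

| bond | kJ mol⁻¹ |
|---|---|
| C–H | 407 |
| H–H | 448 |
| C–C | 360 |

Let D be the C=C bond energy.
Σ(broken) = 2×360 + 8×407 = 3976
Σ(formed) = 1×360 + 6×407 + 1×D + 1×448 = 3250 + D
ΔH = Σ(broken) − Σ(formed) = (3976) − (3250 + D) = +726 − D
Setting this equal to +136 kJ gives D = 590 kJ/mol.

D(C=C) ≈ 590 kJ/mol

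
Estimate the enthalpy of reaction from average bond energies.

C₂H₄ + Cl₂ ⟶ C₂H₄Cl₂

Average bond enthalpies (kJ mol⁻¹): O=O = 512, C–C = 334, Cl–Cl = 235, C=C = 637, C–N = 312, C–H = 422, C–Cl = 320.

Bonds broken (reactants):
  C–H: 4 × 422 = 1688
  C=C: 1 × 637 = 637
  Cl–Cl: 1 × 235 = 235
  Σ(broken) = 2560 kJ
Bonds formed (products):
  C–C: 1 × 334 = 334
  C–Cl: 2 × 320 = 640
  C–H: 4 × 422 = 1688
  Σ(formed) = 2662 kJ
ΔH = Σ(broken) − Σ(formed) = 2560 − 2662 = −102 kJ

ΔH ≈ −102 kJ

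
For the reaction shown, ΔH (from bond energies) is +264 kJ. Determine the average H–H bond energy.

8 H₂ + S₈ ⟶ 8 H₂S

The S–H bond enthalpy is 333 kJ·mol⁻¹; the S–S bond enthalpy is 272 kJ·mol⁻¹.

D(H–H) ≈ 427 kJ/mol

Let D be the H–H bond energy.
Σ(broken) = 8×D + 8×272 = 2176 + 8D
Σ(formed) = 16×333 = 5328
ΔH = Σ(broken) − Σ(formed) = (2176 + 8D) − (5328) = −3152 + 8D
Setting this equal to +264 kJ gives 8D = 3416, so D = 427 kJ/mol.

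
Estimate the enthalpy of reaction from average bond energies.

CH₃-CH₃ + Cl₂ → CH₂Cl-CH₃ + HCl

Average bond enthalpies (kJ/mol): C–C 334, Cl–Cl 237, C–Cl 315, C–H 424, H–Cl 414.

Bonds broken (reactants):
  C–C: 1 × 334 = 334
  C–H: 6 × 424 = 2544
  Cl–Cl: 1 × 237 = 237
  Σ(broken) = 3115 kJ
Bonds formed (products):
  C–C: 1 × 334 = 334
  C–Cl: 1 × 315 = 315
  C–H: 5 × 424 = 2120
  H–Cl: 1 × 414 = 414
  Σ(formed) = 3183 kJ
ΔH = Σ(broken) − Σ(formed) = 3115 − 3183 = −68 kJ

ΔH ≈ −68 kJ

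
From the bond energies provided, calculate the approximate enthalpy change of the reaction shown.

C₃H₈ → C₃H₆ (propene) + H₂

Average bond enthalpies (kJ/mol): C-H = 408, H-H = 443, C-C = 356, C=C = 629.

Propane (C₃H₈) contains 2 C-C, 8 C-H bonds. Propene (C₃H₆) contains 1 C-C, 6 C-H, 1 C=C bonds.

ΔH ≈ +100 kJ

Bonds broken (reactants):
  C-C: 2 × 356 = 712
  C-H: 8 × 408 = 3264
  Σ(broken) = 3976 kJ
Bonds formed (products):
  C-C: 1 × 356 = 356
  C-H: 6 × 408 = 2448
  C=C: 1 × 629 = 629
  H-H: 1 × 443 = 443
  Σ(formed) = 3876 kJ
ΔH = Σ(broken) − Σ(formed) = 3976 − 3876 = +100 kJ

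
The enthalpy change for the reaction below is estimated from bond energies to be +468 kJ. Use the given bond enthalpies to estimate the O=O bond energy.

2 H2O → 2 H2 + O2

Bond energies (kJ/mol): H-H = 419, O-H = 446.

Let D be the O=O bond energy.
Σ(broken) = 4×446 = 1784
Σ(formed) = 2×419 + 1×D = 838 + D
ΔH = Σ(broken) − Σ(formed) = (1784) − (838 + D) = +946 − D
Setting this equal to +468 kJ gives D = 478 kJ/mol.

D(O=O) ≈ 478 kJ/mol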